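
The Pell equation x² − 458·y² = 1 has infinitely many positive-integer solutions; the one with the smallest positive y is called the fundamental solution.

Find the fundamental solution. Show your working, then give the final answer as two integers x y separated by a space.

22899 1070

√458 = [21; 2,2,42, …], period ℓ=3 (odd) → k=5
k=0  a_k=21  p_k/q_k = 21/1
k=1  a_k=2  p_k/q_k = 43/2
k=2  a_k=2  p_k/q_k = 107/5
…
k=4  a_k=2  p_k/q_k = 9181/429
k=5  a_k=2  p_k/q_k = 22899/1070
→ (22899, 1070).  Check: 22899²=524364201, 458·1070²=524364200, difference 1.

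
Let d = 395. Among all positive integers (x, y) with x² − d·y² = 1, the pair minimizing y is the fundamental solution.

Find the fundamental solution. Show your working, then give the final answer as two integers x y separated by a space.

d=395: √d = [19; 1,6,1,38] (ℓ=4, even), read p_3/q_3
step 0: (19, 1)  from 19·(1,0) + (0,1)
…
step 2: (139, 7)  from 6·(20,1) + (19,1)
step 3: (159, 8)  from 1·(139,7) + (20,1)
→ (159, 8).  Check: 159²=25281, 395·8²=25280, difference 1.

159 8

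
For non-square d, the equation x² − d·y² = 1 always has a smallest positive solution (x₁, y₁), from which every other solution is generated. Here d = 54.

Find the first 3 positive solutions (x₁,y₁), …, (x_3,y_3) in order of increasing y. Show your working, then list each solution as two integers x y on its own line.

485 66
470449 64020
456335045 62099334

√54 → a₀=7, period (2,1,6,1,2,14); ℓ=6 even so k=5
k=0  a_k=7  p_k/q_k = 7/1
…
k=3  a_k=6  p_k/q_k = 147/20
k=4  a_k=1  p_k/q_k = 169/23
k=5  a_k=2  p_k/q_k = 485/66
(x₁, y₁) = (485, 66);  485² − 54·66² = 1 ✓
k=2:  x_2 = 485·485+54·66·66 = 470449,  y_2 = 485·66+66·485 = 64020
k=3:  x_3 = 485·470449+54·66·64020 = 456335045,  y_3 = 485·64020+66·470449 = 62099334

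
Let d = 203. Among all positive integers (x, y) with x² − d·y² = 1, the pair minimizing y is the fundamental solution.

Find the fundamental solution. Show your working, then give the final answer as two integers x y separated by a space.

57 4

√203 → a₀=14, period (4,28); ℓ=2 even so k=1
step 0: (14, 1)  from 14·(1,0) + (0,1)
step 1: (57, 4)  from 4·(14,1) + (1,0)
→ (57, 4).  Check: 57²=3249, 203·4²=3248, difference 1.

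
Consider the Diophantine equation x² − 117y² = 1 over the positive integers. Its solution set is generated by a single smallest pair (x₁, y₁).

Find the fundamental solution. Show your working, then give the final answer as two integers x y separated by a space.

649 60

d=117: √d = [10; 1,4,2,4,1,20] (ℓ=6, even), read p_5/q_5
k=0  a_k=10  p_k/q_k = 10/1
k=1  a_k=1  p_k/q_k = 11/1
…
k=4  a_k=4  p_k/q_k = 530/49
k=5  a_k=1  p_k/q_k = 649/60
(x₁, y₁) = (649, 60);  649² − 117·60² = 1 ✓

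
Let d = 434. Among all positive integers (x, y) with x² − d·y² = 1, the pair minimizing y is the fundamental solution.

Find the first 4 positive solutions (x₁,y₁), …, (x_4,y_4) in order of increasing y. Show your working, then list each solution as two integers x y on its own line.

125 6
31249 1500
7812125 374994
1953000001 93747000

√434 = [20; 1,4,1,40, …], period ℓ=4 (even) → k=3
k=0  a_k=20  p_k/q_k = 20/1
k=1  a_k=1  p_k/q_k = 21/1
k=2  a_k=4  p_k/q_k = 104/5
k=3  a_k=1  p_k/q_k = 125/6
fundamental: x₁=125, y₁=6  (since 15625 − 434·36 = 1)
k=2:  x_2 = 125·125+434·6·6 = 31249,  y_2 = 125·6+6·125 = 1500
k=3:  x_3 = 125·31249+434·6·1500 = 7812125,  y_3 = 125·1500+6·31249 = 374994
k=4:  x_4 = 125·7812125+434·6·374994 = 1953000001,  y_4 = 125·374994+6·7812125 = 93747000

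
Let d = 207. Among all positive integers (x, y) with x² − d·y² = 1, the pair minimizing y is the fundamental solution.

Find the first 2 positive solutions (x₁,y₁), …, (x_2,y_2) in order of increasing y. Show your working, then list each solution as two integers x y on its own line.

1151 80
2649601 184160

√207 → a₀=14, period (2,1,1,2,1,1,2,28); ℓ=8 even so k=7
i=0: a=14 ⇒ p=14, q=1
i=1: a=2 ⇒ p=29, q=2
…
i=5: a=1 ⇒ p=259, q=18
i=6: a=1 ⇒ p=446, q=31
i=7: a=2 ⇒ p=1151, q=80
fundamental: x₁=1151, y₁=80  (since 1324801 − 207·6400 = 1)
k=2:  x_2 = 1151·1151+207·80·80 = 2649601,  y_2 = 1151·80+80·1151 = 184160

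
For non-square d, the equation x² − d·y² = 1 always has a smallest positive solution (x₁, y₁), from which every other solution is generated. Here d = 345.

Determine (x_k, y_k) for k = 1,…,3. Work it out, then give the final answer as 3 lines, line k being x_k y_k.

√345 = [18; 1,1,2,1,6,1,2,1,1,36, …], period ℓ=10 (even) → k=9
k=0  a_k=18  p_k/q_k = 18/1
…
k=2  a_k=1  p_k/q_k = 37/2
k=3  a_k=2  p_k/q_k = 93/5
k=4  a_k=1  p_k/q_k = 130/7
…
k=6  a_k=1  p_k/q_k = 1003/54
k=7  a_k=2  p_k/q_k = 2879/155
k=8  a_k=1  p_k/q_k = 3882/209
k=9  a_k=1  p_k/q_k = 6761/364
→ (6761, 364).  Check: 6761²=45711121, 345·364²=45711120, difference 1.
n=2: (6761,364)∘(6761,364) = (6761·6761+345·364·364, 6761·364+364·6761) = (91422241,4922008)
n=3: (91422241,4922008)∘(6761,364) = (6761·91422241+345·364·4922008, 6761·4922008+364·91422241) = (1236211536041,66555391812)

6761 364
91422241 4922008
1236211536041 66555391812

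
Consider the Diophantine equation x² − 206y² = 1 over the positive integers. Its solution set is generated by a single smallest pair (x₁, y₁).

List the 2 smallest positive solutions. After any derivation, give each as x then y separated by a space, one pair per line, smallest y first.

59535 4148
7088832449 493902360

d=206: √d = [14; 2,1,5,14,5,1,2,28] (ℓ=8, even), read p_7/q_7
a_0=14:  p_0=14·1+0=14,  q_0=14·0+1=1
…
a_2=1:  p_2=1·29+14=43,  q_2=1·2+1=3
a_3=5:  p_3=5·43+29=244,  q_3=5·3+2=17
…
a_6=1:  p_6=1·17539+3459=20998,  q_6=1·1222+241=1463
a_7=2:  p_7=2·20998+17539=59535,  q_7=2·1463+1222=4148
fundamental: x₁=59535, y₁=4148  (since 3544416225 − 206·17205904 = 1)
n=2: (59535,4148)∘(59535,4148) = (59535·59535+206·4148·4148, 59535·4148+4148·59535) = (7088832449,493902360)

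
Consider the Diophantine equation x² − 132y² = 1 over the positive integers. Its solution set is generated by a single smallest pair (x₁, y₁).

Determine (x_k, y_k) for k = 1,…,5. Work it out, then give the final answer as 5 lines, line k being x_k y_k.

23 2
1057 92
48599 4230
2234497 194488
102738263 8942218

√132 = [11; 2,22, …], period ℓ=2 (even) → k=1
k=0  a_k=11  p_k/q_k = 11/1
k=1  a_k=2  p_k/q_k = 23/2
→ (23, 2).  Check: 23²=529, 132·2²=528, difference 1.
k=2:  x_2 = 23·23+132·2·2 = 1057,  y_2 = 23·2+2·23 = 92
k=3:  x_3 = 23·1057+132·2·92 = 48599,  y_3 = 23·92+2·1057 = 4230
k=4:  x_4 = 23·48599+132·2·4230 = 2234497,  y_4 = 23·4230+2·48599 = 194488
k=5:  x_5 = 23·2234497+132·2·194488 = 102738263,  y_5 = 23·194488+2·2234497 = 8942218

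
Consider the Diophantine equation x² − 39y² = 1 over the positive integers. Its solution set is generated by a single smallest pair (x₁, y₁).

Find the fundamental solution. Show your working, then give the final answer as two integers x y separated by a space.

√39 → a₀=6, period (4,12); ℓ=2 even so k=1
a_0=6:  p_0=6·1+0=6,  q_0=6·0+1=1
a_1=4:  p_1=4·6+1=25,  q_1=4·1+0=4
(x₁, y₁) = (25, 4);  25² − 39·4² = 1 ✓

25 4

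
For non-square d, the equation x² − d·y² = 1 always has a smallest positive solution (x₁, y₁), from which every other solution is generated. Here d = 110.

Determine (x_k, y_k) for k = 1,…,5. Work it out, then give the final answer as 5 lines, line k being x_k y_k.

21 2
881 84
36981 3526
1552321 148008
65160501 6212810

[10; 2,20] for √110; ℓ=2 ⇒ convergent index 1
k=0  a_k=10  p_k/q_k = 10/1
k=1  a_k=2  p_k/q_k = 21/2
fundamental: x₁=21, y₁=2  (since 441 − 110·4 = 1)
(x_2, y_2) = (21·21 + 110·2·2, 21·2 + 2·21) = (881, 84)
(x_3, y_3) = (21·881 + 110·2·84, 21·84 + 2·881) = (36981, 3526)
(x_4, y_4) = (21·36981 + 110·2·3526, 21·3526 + 2·36981) = (1552321, 148008)
(x_5, y_5) = (21·1552321 + 110·2·148008, 21·148008 + 2·1552321) = (65160501, 6212810)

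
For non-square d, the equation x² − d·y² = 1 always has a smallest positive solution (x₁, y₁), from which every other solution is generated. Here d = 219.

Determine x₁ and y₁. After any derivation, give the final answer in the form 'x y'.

[14; 1,3,1,28] for √219; ℓ=4 ⇒ convergent index 3
a_0=14:  p_0=14·1+0=14,  q_0=14·0+1=1
…
a_2=3:  p_2=3·15+14=59,  q_2=3·1+1=4
a_3=1:  p_3=1·59+15=74,  q_3=1·4+1=5
→ (74, 5).  Check: 74²=5476, 219·5²=5475, difference 1.

74 5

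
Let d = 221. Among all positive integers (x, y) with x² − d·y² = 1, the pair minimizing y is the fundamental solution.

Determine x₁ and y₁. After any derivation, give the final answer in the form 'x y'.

1665 112

[14; 1,6,2,6,1,28] for √221; ℓ=6 ⇒ convergent index 5
k=0  a_k=14  p_k/q_k = 14/1
k=1  a_k=1  p_k/q_k = 15/1
…
k=4  a_k=6  p_k/q_k = 1442/97
k=5  a_k=1  p_k/q_k = 1665/112
(x₁, y₁) = (1665, 112);  1665² − 221·112² = 1 ✓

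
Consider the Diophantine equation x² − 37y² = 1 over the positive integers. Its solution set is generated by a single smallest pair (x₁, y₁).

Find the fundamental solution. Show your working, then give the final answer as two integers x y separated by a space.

√37 → a₀=6, period (12); ℓ=1 odd so k=1
step 0: (6, 1)  from 6·(1,0) + (0,1)
step 1: (73, 12)  from 12·(6,1) + (1,0)
(x₁, y₁) = (73, 12);  73² − 37·12² = 1 ✓

73 12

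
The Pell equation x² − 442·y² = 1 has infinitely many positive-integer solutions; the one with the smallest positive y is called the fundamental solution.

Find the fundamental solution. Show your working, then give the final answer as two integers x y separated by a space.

[21; 42] for √442; ℓ=1 ⇒ convergent index 1
i=0: a=21 ⇒ p=21, q=1
i=1: a=42 ⇒ p=883, q=42
→ (883, 42).  Check: 883²=779689, 442·42²=779688, difference 1.

883 42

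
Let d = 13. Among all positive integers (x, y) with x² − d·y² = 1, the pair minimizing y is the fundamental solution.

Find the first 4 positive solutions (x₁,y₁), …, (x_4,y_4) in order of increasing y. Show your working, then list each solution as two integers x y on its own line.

649 180
842401 233640
1093435849 303264540
1419278889601 393637139280

d=13: √d = [3; 1,1,1,1,6] (ℓ=5, odd), read p_9/q_9
k=0  a_k=3  p_k/q_k = 3/1
k=1  a_k=1  p_k/q_k = 4/1
k=2  a_k=1  p_k/q_k = 7/2
k=3  a_k=1  p_k/q_k = 11/3
k=4  a_k=1  p_k/q_k = 18/5
k=5  a_k=6  p_k/q_k = 119/33
k=6  a_k=1  p_k/q_k = 137/38
k=7  a_k=1  p_k/q_k = 256/71
k=8  a_k=1  p_k/q_k = 393/109
k=9  a_k=1  p_k/q_k = 649/180
(x₁, y₁) = (649, 180);  649² − 13·180² = 1 ✓
k=2:  x_2 = 649·649+13·180·180 = 842401,  y_2 = 649·180+180·649 = 233640
k=3:  x_3 = 649·842401+13·180·233640 = 1093435849,  y_3 = 649·233640+180·842401 = 303264540
k=4:  x_4 = 649·1093435849+13·180·303264540 = 1419278889601,  y_4 = 649·303264540+180·1093435849 = 393637139280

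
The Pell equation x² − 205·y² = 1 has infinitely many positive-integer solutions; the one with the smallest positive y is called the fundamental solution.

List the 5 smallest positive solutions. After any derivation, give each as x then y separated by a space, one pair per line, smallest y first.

39689 2772
3150433441 220035816
250075105640009 17466002999676
19850461732342200961 1386416385888245712
1575689951139784122242249 110050959861571165127460

d=205: √d = [14; 3,6,1,4,1,6,3,28] (ℓ=8, even), read p_7/q_7
k=0  a_k=14  p_k/q_k = 14/1
k=1  a_k=3  p_k/q_k = 43/3
k=2  a_k=6  p_k/q_k = 272/19
k=3  a_k=1  p_k/q_k = 315/22
k=4  a_k=4  p_k/q_k = 1532/107
k=5  a_k=1  p_k/q_k = 1847/129
k=6  a_k=6  p_k/q_k = 12614/881
k=7  a_k=3  p_k/q_k = 39689/2772
fundamental: x₁=39689, y₁=2772  (since 1575216721 − 205·7683984 = 1)
k=2:  x_2 = 39689·39689+205·2772·2772 = 3150433441,  y_2 = 39689·2772+2772·39689 = 220035816
k=3:  x_3 = 39689·3150433441+205·2772·220035816 = 250075105640009,  y_3 = 39689·220035816+2772·3150433441 = 17466002999676
k=4:  x_4 = 39689·250075105640009+205·2772·17466002999676 = 19850461732342200961,  y_4 = 39689·17466002999676+2772·250075105640009 = 1386416385888245712
k=5:  x_5 = 39689·19850461732342200961+205·2772·1386416385888245712 = 1575689951139784122242249,  y_5 = 39689·1386416385888245712+2772·19850461732342200961 = 110050959861571165127460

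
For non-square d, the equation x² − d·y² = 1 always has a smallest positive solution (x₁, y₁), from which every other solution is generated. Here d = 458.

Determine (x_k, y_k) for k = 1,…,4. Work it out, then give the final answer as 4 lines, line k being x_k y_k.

22899 1070
1048728401 49003860
48029663286099 2244278779210
2199662518128033601 102783479481255720

√458 → a₀=21, period (2,2,42); ℓ=3 odd so k=5
a_0=21:  p_0=21·1+0=21,  q_0=21·0+1=1
a_1=2:  p_1=2·21+1=43,  q_1=2·1+0=2
a_2=2:  p_2=2·43+21=107,  q_2=2·2+1=5
…
a_4=2:  p_4=2·4537+107=9181,  q_4=2·212+5=429
a_5=2:  p_5=2·9181+4537=22899,  q_5=2·429+212=1070
(x₁, y₁) = (22899, 1070);  22899² − 458·1070² = 1 ✓
(22899+1070√458)^2 = 1048728401 + 49003860√458
(22899+1070√458)^3 = 48029663286099 + 2244278779210√458
(22899+1070√458)^4 = 2199662518128033601 + 102783479481255720√458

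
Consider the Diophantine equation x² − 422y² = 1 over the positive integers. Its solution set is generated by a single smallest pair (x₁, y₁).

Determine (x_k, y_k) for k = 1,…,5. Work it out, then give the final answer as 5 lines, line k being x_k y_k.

7022501 341850
98631040590001 4801283933700
1385273162348638202501 67434042451384025550
19456164335732849620362360001 947111261097768740333867400
273261867007695159110526238300562501 13302179556340616719484196916709250

d=422: √d = [20; 1,1,5,2,1,…,1,1,40] (ℓ=14, even), read p_13/q_13
step 0: (20, 1)  from 20·(1,0) + (0,1)
…
step 2: (41, 2)  from 1·(21,1) + (20,1)
…
step 5: (719, 35)  from 1·(493,24) + (226,11)
step 6: (2650, 129)  from 3·(719,35) + (493,24)
step 7: (53719, 2615)  from 20·(2650,129) + (719,35)
…
step 9: (217526, 10589)  from 1·(163807,7974) + (53719,2615)
step 10: (598859, 29152)  from 2·(217526,10589) + (163807,7974)
step 11: (3211821, 156349)  from 5·(598859,29152) + (217526,10589)
step 12: (3810680, 185501)  from 1·(3211821,156349) + (598859,29152)
step 13: (7022501, 341850)  from 1·(3810680,185501) + (3211821,156349)
→ (7022501, 341850).  Check: 7022501²=49315520295001, 422·341850²=49315520295000, difference 1.
k=2:  x_2 = 7022501·7022501+422·341850·341850 = 98631040590001,  y_2 = 7022501·341850+341850·7022501 = 4801283933700
k=3:  x_3 = 7022501·98631040590001+422·341850·4801283933700 = 1385273162348638202501,  y_3 = 7022501·4801283933700+341850·98631040590001 = 67434042451384025550
k=4:  x_4 = 7022501·1385273162348638202501+422·341850·67434042451384025550 = 19456164335732849620362360001,  y_4 = 7022501·67434042451384025550+341850·1385273162348638202501 = 947111261097768740333867400
k=5:  x_5 = 7022501·19456164335732849620362360001+422·341850·947111261097768740333867400 = 273261867007695159110526238300562501,  y_5 = 7022501·947111261097768740333867400+341850·19456164335732849620362360001 = 13302179556340616719484196916709250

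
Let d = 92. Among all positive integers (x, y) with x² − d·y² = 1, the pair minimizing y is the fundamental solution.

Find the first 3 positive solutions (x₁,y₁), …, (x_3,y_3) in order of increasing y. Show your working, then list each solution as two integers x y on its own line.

d=92: √d = [9; 1,1,2,4,2,1,1,18] (ℓ=8, even), read p_7/q_7
a_0=9:  p_0=9·1+0=9,  q_0=9·0+1=1
…
a_5=2:  p_5=2·211+48=470,  q_5=2·22+5=49
a_6=1:  p_6=1·470+211=681,  q_6=1·49+22=71
a_7=1:  p_7=1·681+470=1151,  q_7=1·71+49=120
(x₁, y₁) = (1151, 120);  1151² − 92·120² = 1 ✓
(1151+120√92)^2 = 2649601 + 276240√92
(1151+120√92)^3 = 6099380351 + 635904360√92

1151 120
2649601 276240
6099380351 635904360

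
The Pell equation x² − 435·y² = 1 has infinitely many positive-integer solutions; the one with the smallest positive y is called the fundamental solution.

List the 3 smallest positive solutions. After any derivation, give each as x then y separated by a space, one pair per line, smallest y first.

146 7
42631 2044
12448106 596841

[20; 1,5,1,40] for √435; ℓ=4 ⇒ convergent index 3
step 0: (20, 1)  from 20·(1,0) + (0,1)
step 1: (21, 1)  from 1·(20,1) + (1,0)
step 2: (125, 6)  from 5·(21,1) + (20,1)
step 3: (146, 7)  from 1·(125,6) + (21,1)
→ (146, 7).  Check: 146²=21316, 435·7²=21315, difference 1.
k=2:  x_2 = 146·146+435·7·7 = 42631,  y_2 = 146·7+7·146 = 2044
k=3:  x_3 = 146·42631+435·7·2044 = 12448106,  y_3 = 146·2044+7·42631 = 596841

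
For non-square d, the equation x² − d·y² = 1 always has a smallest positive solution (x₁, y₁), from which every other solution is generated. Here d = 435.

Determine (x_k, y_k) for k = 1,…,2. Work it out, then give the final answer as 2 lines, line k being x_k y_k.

146 7
42631 2044

d=435: √d = [20; 1,5,1,40] (ℓ=4, even), read p_3/q_3
k=0  a_k=20  p_k/q_k = 20/1
…
k=2  a_k=5  p_k/q_k = 125/6
k=3  a_k=1  p_k/q_k = 146/7
→ (146, 7).  Check: 146²=21316, 435·7²=21315, difference 1.
(x_2, y_2) = (146·146 + 435·7·7, 146·7 + 7·146) = (42631, 2044)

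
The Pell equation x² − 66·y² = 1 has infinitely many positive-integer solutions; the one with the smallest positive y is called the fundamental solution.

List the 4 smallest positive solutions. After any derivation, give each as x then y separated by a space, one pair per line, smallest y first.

√66 = [8; 8,16, …], period ℓ=2 (even) → k=1
k=0  a_k=8  p_k/q_k = 8/1
k=1  a_k=8  p_k/q_k = 65/8
(x₁, y₁) = (65, 8);  65² − 66·8² = 1 ✓
(x_2, y_2) = (65·65 + 66·8·8, 65·8 + 8·65) = (8449, 1040)
(x_3, y_3) = (65·8449 + 66·8·1040, 65·1040 + 8·8449) = (1098305, 135192)
(x_4, y_4) = (65·1098305 + 66·8·135192, 65·135192 + 8·1098305) = (142771201, 17573920)

65 8
8449 1040
1098305 135192
142771201 17573920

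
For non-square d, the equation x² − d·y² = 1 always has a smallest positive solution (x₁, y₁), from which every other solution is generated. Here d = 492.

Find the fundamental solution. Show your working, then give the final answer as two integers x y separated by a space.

d=492: √d = [22; 5,1,1,10,1,1,5,44] (ℓ=8, even), read p_7/q_7
k=0  a_k=22  p_k/q_k = 22/1
…
k=2  a_k=1  p_k/q_k = 133/6
…
k=4  a_k=10  p_k/q_k = 2573/116
k=5  a_k=1  p_k/q_k = 2817/127
k=6  a_k=1  p_k/q_k = 5390/243
k=7  a_k=5  p_k/q_k = 29767/1342
→ (29767, 1342).  Check: 29767²=886074289, 492·1342²=886074288, difference 1.

29767 1342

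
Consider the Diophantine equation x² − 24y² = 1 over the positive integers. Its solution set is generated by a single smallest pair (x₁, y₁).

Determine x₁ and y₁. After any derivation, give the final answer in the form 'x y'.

5 1

[4; 1,8] for √24; ℓ=2 ⇒ convergent index 1
a_0=4:  p_0=4·1+0=4,  q_0=4·0+1=1
a_1=1:  p_1=1·4+1=5,  q_1=1·1+0=1
fundamental: x₁=5, y₁=1  (since 25 − 24·1 = 1)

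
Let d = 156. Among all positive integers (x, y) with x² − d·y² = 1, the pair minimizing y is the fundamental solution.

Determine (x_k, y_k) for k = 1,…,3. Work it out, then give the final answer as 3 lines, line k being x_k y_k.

[12; 2,24] for √156; ℓ=2 ⇒ convergent index 1
step 0: (12, 1)  from 12·(1,0) + (0,1)
step 1: (25, 2)  from 2·(12,1) + (1,0)
fundamental: x₁=25, y₁=2  (since 625 − 156·4 = 1)
n=2: (25,2)∘(25,2) = (25·25+156·2·2, 25·2+2·25) = (1249,100)
n=3: (1249,100)∘(25,2) = (25·1249+156·2·100, 25·100+2·1249) = (62425,4998)

25 2
1249 100
62425 4998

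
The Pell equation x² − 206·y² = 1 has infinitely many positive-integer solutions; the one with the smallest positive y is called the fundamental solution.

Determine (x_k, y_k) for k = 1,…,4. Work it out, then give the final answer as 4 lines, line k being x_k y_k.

59535 4148
7088832449 493902360
844067279642895 58808954001052
100503090979990675201 7002382152411359280

d=206: √d = [14; 2,1,5,14,5,1,2,28] (ℓ=8, even), read p_7/q_7
i=0: a=14 ⇒ p=14, q=1
i=1: a=2 ⇒ p=29, q=2
i=2: a=1 ⇒ p=43, q=3
i=3: a=5 ⇒ p=244, q=17
i=4: a=14 ⇒ p=3459, q=241
…
i=6: a=1 ⇒ p=20998, q=1463
i=7: a=2 ⇒ p=59535, q=4148
fundamental: x₁=59535, y₁=4148  (since 3544416225 − 206·17205904 = 1)
(x_2, y_2) = (59535·59535 + 206·4148·4148, 59535·4148 + 4148·59535) = (7088832449, 493902360)
(x_3, y_3) = (59535·7088832449 + 206·4148·493902360, 59535·493902360 + 4148·7088832449) = (844067279642895, 58808954001052)
(x_4, y_4) = (59535·844067279642895 + 206·4148·58808954001052, 59535·58808954001052 + 4148·844067279642895) = (100503090979990675201, 7002382152411359280)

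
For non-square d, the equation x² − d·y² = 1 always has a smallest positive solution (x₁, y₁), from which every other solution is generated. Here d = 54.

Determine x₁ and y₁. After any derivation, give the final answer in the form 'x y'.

[7; 2,1,6,1,2,14] for √54; ℓ=6 ⇒ convergent index 5
a_0=7:  p_0=7·1+0=7,  q_0=7·0+1=1
…
a_2=1:  p_2=1·15+7=22,  q_2=1·2+1=3
a_3=6:  p_3=6·22+15=147,  q_3=6·3+2=20
a_4=1:  p_4=1·147+22=169,  q_4=1·20+3=23
a_5=2:  p_5=2·169+147=485,  q_5=2·23+20=66
→ (485, 66).  Check: 485²=235225, 54·66²=235224, difference 1.

485 66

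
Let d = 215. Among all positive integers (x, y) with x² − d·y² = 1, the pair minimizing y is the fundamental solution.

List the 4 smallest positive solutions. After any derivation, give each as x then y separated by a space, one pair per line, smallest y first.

44 3
3871 264
340604 23229
29969281 2043888

√215 = [14; 1,1,1,28, …], period ℓ=4 (even) → k=3
step 0: (14, 1)  from 14·(1,0) + (0,1)
step 1: (15, 1)  from 1·(14,1) + (1,0)
step 2: (29, 2)  from 1·(15,1) + (14,1)
step 3: (44, 3)  from 1·(29,2) + (15,1)
fundamental: x₁=44, y₁=3  (since 1936 − 215·9 = 1)
(x_2, y_2) = (44·44 + 215·3·3, 44·3 + 3·44) = (3871, 264)
(x_3, y_3) = (44·3871 + 215·3·264, 44·264 + 3·3871) = (340604, 23229)
(x_4, y_4) = (44·340604 + 215·3·23229, 44·23229 + 3·340604) = (29969281, 2043888)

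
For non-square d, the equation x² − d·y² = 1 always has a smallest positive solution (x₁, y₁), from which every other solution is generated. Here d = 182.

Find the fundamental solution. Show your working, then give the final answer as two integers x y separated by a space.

27 2

√182 → a₀=13, period (2,26); ℓ=2 even so k=1
step 0: (13, 1)  from 13·(1,0) + (0,1)
step 1: (27, 2)  from 2·(13,1) + (1,0)
→ (27, 2).  Check: 27²=729, 182·2²=728, difference 1.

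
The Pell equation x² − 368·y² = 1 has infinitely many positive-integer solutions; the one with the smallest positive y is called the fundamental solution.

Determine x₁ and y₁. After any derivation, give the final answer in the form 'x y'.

1151 60

√368 = [19; 5,2,5,38, …], period ℓ=4 (even) → k=3
a_0=19:  p_0=19·1+0=19,  q_0=19·0+1=1
…
a_2=2:  p_2=2·96+19=211,  q_2=2·5+1=11
a_3=5:  p_3=5·211+96=1151,  q_3=5·11+5=60
→ (1151, 60).  Check: 1151²=1324801, 368·60²=1324800, difference 1.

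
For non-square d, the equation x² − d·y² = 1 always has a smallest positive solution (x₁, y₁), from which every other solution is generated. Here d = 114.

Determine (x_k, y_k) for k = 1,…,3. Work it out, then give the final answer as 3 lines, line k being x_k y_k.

1025 96
2101249 196800
4307559425 403439904

[10; 1,2,10,2,1,20] for √114; ℓ=6 ⇒ convergent index 5
step 0: (10, 1)  from 10·(1,0) + (0,1)
…
step 4: (694, 65)  from 2·(331,31) + (32,3)
step 5: (1025, 96)  from 1·(694,65) + (331,31)
→ (1025, 96).  Check: 1025²=1050625, 114·96²=1050624, difference 1.
n=2: (1025,96)∘(1025,96) = (1025·1025+114·96·96, 1025·96+96·1025) = (2101249,196800)
n=3: (2101249,196800)∘(1025,96) = (1025·2101249+114·96·196800, 1025·196800+96·2101249) = (4307559425,403439904)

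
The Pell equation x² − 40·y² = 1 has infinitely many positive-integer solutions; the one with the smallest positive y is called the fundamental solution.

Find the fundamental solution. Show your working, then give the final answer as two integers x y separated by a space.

19 3

√40 → a₀=6, period (3,12); ℓ=2 even so k=1
a_0=6:  p_0=6·1+0=6,  q_0=6·0+1=1
a_1=3:  p_1=3·6+1=19,  q_1=3·1+0=3
→ (19, 3).  Check: 19²=361, 40·3²=360, difference 1.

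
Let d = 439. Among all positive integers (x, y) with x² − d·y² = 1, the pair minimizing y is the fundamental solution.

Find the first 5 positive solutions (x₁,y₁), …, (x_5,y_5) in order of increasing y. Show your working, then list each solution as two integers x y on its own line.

[20; 1,19,1,40] for √439; ℓ=4 ⇒ convergent index 3
step 0: (20, 1)  from 20·(1,0) + (0,1)
step 1: (21, 1)  from 1·(20,1) + (1,0)
step 2: (419, 20)  from 19·(21,1) + (20,1)
step 3: (440, 21)  from 1·(419,20) + (21,1)
→ (440, 21).  Check: 440²=193600, 439·21²=193599, difference 1.
(440+21√439)^2 = 387199 + 18480√439
(440+21√439)^3 = 340734680 + 16262379√439
(440+21√439)^4 = 299846131201 + 14310875040√439
(440+21√439)^5 = 263864254722200 + 12593553772821√439

440 21
387199 18480
340734680 16262379
299846131201 14310875040
263864254722200 12593553772821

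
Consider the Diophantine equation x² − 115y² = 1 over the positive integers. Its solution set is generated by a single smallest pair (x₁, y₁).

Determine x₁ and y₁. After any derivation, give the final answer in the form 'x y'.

d=115: √d = [10; 1,2,1,1,1,1,1,2,1,20] (ℓ=10, even), read p_9/q_9
step 0: (10, 1)  from 10·(1,0) + (0,1)
…
step 3: (43, 4)  from 1·(32,3) + (11,1)
…
step 8: (815, 76)  from 2·(311,29) + (193,18)
step 9: (1126, 105)  from 1·(815,76) + (311,29)
→ (1126, 105).  Check: 1126²=1267876, 115·105²=1267875, difference 1.

1126 105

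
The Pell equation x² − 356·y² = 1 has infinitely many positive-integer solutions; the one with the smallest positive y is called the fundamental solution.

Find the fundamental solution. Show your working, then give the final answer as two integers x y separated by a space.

√356 = [18; 1,6,1,1,2,…,6,1,36, …], period ℓ=14 (even) → k=13
i=0: a=18 ⇒ p=18, q=1
i=1: a=1 ⇒ p=19, q=1
…
i=6: a=1 ⇒ p=1000, q=53
i=7: a=8 ⇒ p=8717, q=462
i=8: a=1 ⇒ p=9717, q=515
…
i=12: a=6 ⇒ p=433982, q=23001
i=13: a=1 ⇒ p=500001, q=26500
→ (500001, 26500).  Check: 500001²=250001000001, 356·26500²=250001000000, difference 1.

500001 26500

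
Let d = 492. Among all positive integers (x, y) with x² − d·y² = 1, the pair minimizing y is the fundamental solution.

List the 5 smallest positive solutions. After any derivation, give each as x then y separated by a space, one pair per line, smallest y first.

29767 1342
1772148577 79894628
105503093353351 4756446782010
6281021157926249857 283170302640288712
373934313510478265633287 16858260792630501398198

√492 = [22; 5,1,1,10,1,1,5,44, …], period ℓ=8 (even) → k=7
k=0  a_k=22  p_k/q_k = 22/1
…
k=2  a_k=1  p_k/q_k = 133/6
k=3  a_k=1  p_k/q_k = 244/11
k=4  a_k=10  p_k/q_k = 2573/116
…
k=6  a_k=1  p_k/q_k = 5390/243
k=7  a_k=5  p_k/q_k = 29767/1342
→ (29767, 1342).  Check: 29767²=886074289, 492·1342²=886074288, difference 1.
(29767+1342√492)^2 = 1772148577 + 79894628√492
(29767+1342√492)^3 = 105503093353351 + 4756446782010√492
(29767+1342√492)^4 = 6281021157926249857 + 283170302640288712√492
(29767+1342√492)^5 = 373934313510478265633287 + 16858260792630501398198√492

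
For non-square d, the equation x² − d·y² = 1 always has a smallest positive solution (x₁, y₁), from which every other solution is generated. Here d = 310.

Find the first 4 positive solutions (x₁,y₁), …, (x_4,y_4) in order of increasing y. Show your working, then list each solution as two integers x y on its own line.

848719 48204
1440647881921 81823301352
2445410459391369679 138889981000287972
4150932639366927117300481 235757131569084991314384

√310 = [17; 1,1,1,1,5,…,1,1,34, …], period ℓ=16 (even) → k=15
k=0  a_k=17  p_k/q_k = 17/1
…
k=2  a_k=1  p_k/q_k = 35/2
k=3  a_k=1  p_k/q_k = 53/3
k=4  a_k=1  p_k/q_k = 88/5
…
k=6  a_k=3  p_k/q_k = 1567/89
k=7  a_k=1  p_k/q_k = 2060/117
…
k=11  a_k=5  p_k/q_k = 152387/8655
k=12  a_k=1  p_k/q_k = 181315/10298
…
k=14  a_k=1  p_k/q_k = 515017/29251
k=15  a_k=1  p_k/q_k = 848719/48204
→ (848719, 48204).  Check: 848719²=720323940961, 310·48204²=720323940960, difference 1.
k=2:  x_2 = 848719·848719+310·48204·48204 = 1440647881921,  y_2 = 848719·48204+48204·848719 = 81823301352
k=3:  x_3 = 848719·1440647881921+310·48204·81823301352 = 2445410459391369679,  y_3 = 848719·81823301352+48204·1440647881921 = 138889981000287972
k=4:  x_4 = 848719·2445410459391369679+310·48204·138889981000287972 = 4150932639366927117300481,  y_4 = 848719·138889981000287972+48204·2445410459391369679 = 235757131569084991314384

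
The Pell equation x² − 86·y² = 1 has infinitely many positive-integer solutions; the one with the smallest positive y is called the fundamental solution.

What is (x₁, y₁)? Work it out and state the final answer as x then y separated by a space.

10405 1122

[9; 3,1,1,1,8,1,1,1,3,18] for √86; ℓ=10 ⇒ convergent index 9
a_0=9:  p_0=9·1+0=9,  q_0=9·0+1=1
a_1=3:  p_1=3·9+1=28,  q_1=3·1+0=3
a_2=1:  p_2=1·28+9=37,  q_2=1·3+1=4
…
a_4=1:  p_4=1·65+37=102,  q_4=1·7+4=11
…
a_6=1:  p_6=1·881+102=983,  q_6=1·95+11=106
a_7=1:  p_7=1·983+881=1864,  q_7=1·106+95=201
a_8=1:  p_8=1·1864+983=2847,  q_8=1·201+106=307
a_9=3:  p_9=3·2847+1864=10405,  q_9=3·307+201=1122
→ (10405, 1122).  Check: 10405²=108264025, 86·1122²=108264024, difference 1.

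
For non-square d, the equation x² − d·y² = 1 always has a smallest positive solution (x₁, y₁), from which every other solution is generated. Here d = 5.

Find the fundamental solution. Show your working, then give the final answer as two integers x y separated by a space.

√5 = [2; 4, …], period ℓ=1 (odd) → k=1
a_0=2:  p_0=2·1+0=2,  q_0=2·0+1=1
a_1=4:  p_1=4·2+1=9,  q_1=4·1+0=4
fundamental: x₁=9, y₁=4  (since 81 − 5·16 = 1)

9 4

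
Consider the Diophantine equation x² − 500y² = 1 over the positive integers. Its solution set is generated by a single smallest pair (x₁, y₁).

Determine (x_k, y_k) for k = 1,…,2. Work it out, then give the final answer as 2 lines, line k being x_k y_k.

930249 41602
1730726404001 77400437796

√500 = [22; 2,1,3,2,1,…,1,2,44, …], period ℓ=14 (even) → k=13
i=0: a=22 ⇒ p=22, q=1
i=1: a=2 ⇒ p=45, q=2
…
i=3: a=3 ⇒ p=246, q=11
i=4: a=2 ⇒ p=559, q=25
…
i=9: a=1 ⇒ p=30254, q=1353
…
i=12: a=1 ⇒ p=335522, q=15005
i=13: a=2 ⇒ p=930249, q=41602
→ (930249, 41602).  Check: 930249²=865363202001, 500·41602²=865363202000, difference 1.
(x_2, y_2) = (930249·930249 + 500·41602·41602, 930249·41602 + 41602·930249) = (1730726404001, 77400437796)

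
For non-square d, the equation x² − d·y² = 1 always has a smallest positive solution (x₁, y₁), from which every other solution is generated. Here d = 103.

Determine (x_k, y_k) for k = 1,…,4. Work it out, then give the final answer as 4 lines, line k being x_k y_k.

227528 22419
103537981567 10201900464
47115579739725224 4642436017523565
21440227253936863550977 2112568364380001494176

[10; 6,1,2,1,1,9,1,1,2,1,6,20] for √103; ℓ=12 ⇒ convergent index 11
a_0=10:  p_0=10·1+0=10,  q_0=10·0+1=1
a_1=6:  p_1=6·10+1=61,  q_1=6·1+0=6
…
a_5=1:  p_5=1·274+203=477,  q_5=1·27+20=47
…
a_7=1:  p_7=1·4567+477=5044,  q_7=1·450+47=497
a_8=1:  p_8=1·5044+4567=9611,  q_8=1·497+450=947
…
a_10=1:  p_10=1·24266+9611=33877,  q_10=1·2391+947=3338
a_11=6:  p_11=6·33877+24266=227528,  q_11=6·3338+2391=22419
fundamental: x₁=227528, y₁=22419  (since 51768990784 − 103·502611561 = 1)
(x_2, y_2) = (227528·227528 + 103·22419·22419, 227528·22419 + 22419·227528) = (103537981567, 10201900464)
(x_3, y_3) = (227528·103537981567 + 103·22419·10201900464, 227528·10201900464 + 22419·103537981567) = (47115579739725224, 4642436017523565)
(x_4, y_4) = (227528·47115579739725224 + 103·22419·4642436017523565, 227528·4642436017523565 + 22419·47115579739725224) = (21440227253936863550977, 2112568364380001494176)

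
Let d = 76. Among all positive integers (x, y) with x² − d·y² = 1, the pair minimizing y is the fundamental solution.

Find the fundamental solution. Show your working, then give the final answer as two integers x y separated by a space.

57799 6630

d=76: √d = [8; 1,2,1,1,5,4,5,1,1,2,1,16] (ℓ=12, even), read p_11/q_11
step 0: (8, 1)  from 8·(1,0) + (0,1)
step 1: (9, 1)  from 1·(8,1) + (1,0)
step 2: (26, 3)  from 2·(9,1) + (8,1)
step 3: (35, 4)  from 1·(26,3) + (9,1)
step 4: (61, 7)  from 1·(35,4) + (26,3)
step 5: (340, 39)  from 5·(61,7) + (35,4)
…
step 7: (7445, 854)  from 5·(1421,163) + (340,39)
step 8: (8866, 1017)  from 1·(7445,854) + (1421,163)
step 9: (16311, 1871)  from 1·(8866,1017) + (7445,854)
step 10: (41488, 4759)  from 2·(16311,1871) + (8866,1017)
step 11: (57799, 6630)  from 1·(41488,4759) + (16311,1871)
(x₁, y₁) = (57799, 6630);  57799² − 76·6630² = 1 ✓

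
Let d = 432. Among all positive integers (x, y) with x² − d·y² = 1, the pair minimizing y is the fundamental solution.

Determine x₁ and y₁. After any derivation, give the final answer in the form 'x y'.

[20; 1,3,1,1,1,3,1,40] for √432; ℓ=8 ⇒ convergent index 7
k=0  a_k=20  p_k/q_k = 20/1
k=1  a_k=1  p_k/q_k = 21/1
k=2  a_k=3  p_k/q_k = 83/4
k=3  a_k=1  p_k/q_k = 104/5
k=4  a_k=1  p_k/q_k = 187/9
k=5  a_k=1  p_k/q_k = 291/14
k=6  a_k=3  p_k/q_k = 1060/51
k=7  a_k=1  p_k/q_k = 1351/65
(x₁, y₁) = (1351, 65);  1351² − 432·65² = 1 ✓

1351 65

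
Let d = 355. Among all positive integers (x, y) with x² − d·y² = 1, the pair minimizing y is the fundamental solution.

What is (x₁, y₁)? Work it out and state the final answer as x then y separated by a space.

d=355: √d = [18; 1,5,3,3,1,6,1,3,3,5,1,36] (ℓ=12, even), read p_11/q_11
a_0=18:  p_0=18·1+0=18,  q_0=18·0+1=1
…
a_3=3:  p_3=3·113+19=358,  q_3=3·6+1=19
a_4=3:  p_4=3·358+113=1187,  q_4=3·19+6=63
…
a_10=5:  p_10=5·151391+46463=803418,  q_10=5·8035+2466=42641
a_11=1:  p_11=1·803418+151391=954809,  q_11=1·42641+8035=50676
(x₁, y₁) = (954809, 50676);  954809² − 355·50676² = 1 ✓

954809 50676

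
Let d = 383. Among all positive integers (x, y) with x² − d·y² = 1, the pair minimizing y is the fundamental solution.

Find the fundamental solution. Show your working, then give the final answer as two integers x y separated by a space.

√383 = [19; 1,1,3,19,3,1,1,38, …], period ℓ=8 (even) → k=7
step 0: (19, 1)  from 19·(1,0) + (0,1)
…
step 5: (8063, 412)  from 3·(2642,135) + (137,7)
step 6: (10705, 547)  from 1·(8063,412) + (2642,135)
step 7: (18768, 959)  from 1·(10705,547) + (8063,412)
(x₁, y₁) = (18768, 959);  18768² − 383·959² = 1 ✓

18768 959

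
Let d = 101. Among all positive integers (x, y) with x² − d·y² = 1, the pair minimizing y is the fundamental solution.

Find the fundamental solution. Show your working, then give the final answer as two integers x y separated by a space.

201 20

[10; 20] for √101; ℓ=1 ⇒ convergent index 1
k=0  a_k=10  p_k/q_k = 10/1
k=1  a_k=20  p_k/q_k = 201/20
(x₁, y₁) = (201, 20);  201² − 101·20² = 1 ✓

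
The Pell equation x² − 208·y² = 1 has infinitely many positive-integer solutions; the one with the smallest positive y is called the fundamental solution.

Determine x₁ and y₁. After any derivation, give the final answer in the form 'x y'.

√208 → a₀=14, period (2,2,1,2,2,28); ℓ=6 even so k=5
step 0: (14, 1)  from 14·(1,0) + (0,1)
…
step 2: (72, 5)  from 2·(29,2) + (14,1)
step 3: (101, 7)  from 1·(72,5) + (29,2)
step 4: (274, 19)  from 2·(101,7) + (72,5)
step 5: (649, 45)  from 2·(274,19) + (101,7)
(x₁, y₁) = (649, 45);  649² − 208·45² = 1 ✓

649 45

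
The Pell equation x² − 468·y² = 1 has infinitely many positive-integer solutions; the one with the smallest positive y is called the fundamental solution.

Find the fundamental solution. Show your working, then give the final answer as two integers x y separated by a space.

649 30

√468 → a₀=21, period (1,1,1,2,1,1,1,42); ℓ=8 even so k=7
k=0  a_k=21  p_k/q_k = 21/1
k=1  a_k=1  p_k/q_k = 22/1
k=2  a_k=1  p_k/q_k = 43/2
k=3  a_k=1  p_k/q_k = 65/3
k=4  a_k=2  p_k/q_k = 173/8
…
k=6  a_k=1  p_k/q_k = 411/19
k=7  a_k=1  p_k/q_k = 649/30
(x₁, y₁) = (649, 30);  649² − 468·30² = 1 ✓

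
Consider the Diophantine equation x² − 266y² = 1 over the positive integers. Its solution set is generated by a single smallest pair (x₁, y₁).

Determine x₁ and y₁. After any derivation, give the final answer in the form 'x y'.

685 42

[16; 3,4,3,32] for √266; ℓ=4 ⇒ convergent index 3
a_0=16:  p_0=16·1+0=16,  q_0=16·0+1=1
…
a_2=4:  p_2=4·49+16=212,  q_2=4·3+1=13
a_3=3:  p_3=3·212+49=685,  q_3=3·13+3=42
(x₁, y₁) = (685, 42);  685² − 266·42² = 1 ✓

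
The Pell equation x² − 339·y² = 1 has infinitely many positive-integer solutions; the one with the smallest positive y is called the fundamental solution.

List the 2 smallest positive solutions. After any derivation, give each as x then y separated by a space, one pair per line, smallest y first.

[18; 2,2,2,1,17,1,2,2,2,36] for √339; ℓ=10 ⇒ convergent index 9
i=0: a=18 ⇒ p=18, q=1
i=1: a=2 ⇒ p=37, q=2
i=2: a=2 ⇒ p=92, q=5
…
i=4: a=1 ⇒ p=313, q=17
i=5: a=17 ⇒ p=5542, q=301
i=6: a=1 ⇒ p=5855, q=318
…
i=8: a=2 ⇒ p=40359, q=2192
i=9: a=2 ⇒ p=97970, q=5321
(x₁, y₁) = (97970, 5321);  97970² − 339·5321² = 1 ✓
k=2:  x_2 = 97970·97970+339·5321·5321 = 19196241799,  y_2 = 97970·5321+5321·97970 = 1042596740

97970 5321
19196241799 1042596740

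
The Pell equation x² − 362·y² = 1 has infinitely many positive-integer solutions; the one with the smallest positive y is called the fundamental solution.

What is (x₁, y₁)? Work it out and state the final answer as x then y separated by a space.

723 38

√362 → a₀=19, period (38); ℓ=1 odd so k=1
step 0: (19, 1)  from 19·(1,0) + (0,1)
step 1: (723, 38)  from 38·(19,1) + (1,0)
fundamental: x₁=723, y₁=38  (since 522729 − 362·1444 = 1)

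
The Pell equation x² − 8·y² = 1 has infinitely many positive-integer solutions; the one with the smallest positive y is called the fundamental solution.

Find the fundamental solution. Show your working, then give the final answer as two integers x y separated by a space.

3 1

[2; 1,4] for √8; ℓ=2 ⇒ convergent index 1
step 0: (2, 1)  from 2·(1,0) + (0,1)
step 1: (3, 1)  from 1·(2,1) + (1,0)
→ (3, 1).  Check: 3²=9, 8·1²=8, difference 1.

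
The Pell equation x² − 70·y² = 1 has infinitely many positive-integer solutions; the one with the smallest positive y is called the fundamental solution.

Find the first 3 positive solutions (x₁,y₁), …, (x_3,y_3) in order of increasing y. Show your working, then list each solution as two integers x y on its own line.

251 30
126001 15060
63252251 7560090

d=70: √d = [8; 2,1,2,1,2,16] (ℓ=6, even), read p_5/q_5
i=0: a=8 ⇒ p=8, q=1
i=1: a=2 ⇒ p=17, q=2
i=2: a=1 ⇒ p=25, q=3
i=3: a=2 ⇒ p=67, q=8
i=4: a=1 ⇒ p=92, q=11
i=5: a=2 ⇒ p=251, q=30
→ (251, 30).  Check: 251²=63001, 70·30²=63000, difference 1.
k=2:  x_2 = 251·251+70·30·30 = 126001,  y_2 = 251·30+30·251 = 15060
k=3:  x_3 = 251·126001+70·30·15060 = 63252251,  y_3 = 251·15060+30·126001 = 7560090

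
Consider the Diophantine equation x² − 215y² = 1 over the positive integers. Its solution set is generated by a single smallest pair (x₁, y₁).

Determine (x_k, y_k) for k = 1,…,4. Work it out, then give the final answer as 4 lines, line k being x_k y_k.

44 3
3871 264
340604 23229
29969281 2043888

√215 → a₀=14, period (1,1,1,28); ℓ=4 even so k=3
step 0: (14, 1)  from 14·(1,0) + (0,1)
…
step 2: (29, 2)  from 1·(15,1) + (14,1)
step 3: (44, 3)  from 1·(29,2) + (15,1)
→ (44, 3).  Check: 44²=1936, 215·3²=1935, difference 1.
n=2: (44,3)∘(44,3) = (44·44+215·3·3, 44·3+3·44) = (3871,264)
n=3: (3871,264)∘(44,3) = (44·3871+215·3·264, 44·264+3·3871) = (340604,23229)
n=4: (340604,23229)∘(44,3) = (44·340604+215·3·23229, 44·23229+3·340604) = (29969281,2043888)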